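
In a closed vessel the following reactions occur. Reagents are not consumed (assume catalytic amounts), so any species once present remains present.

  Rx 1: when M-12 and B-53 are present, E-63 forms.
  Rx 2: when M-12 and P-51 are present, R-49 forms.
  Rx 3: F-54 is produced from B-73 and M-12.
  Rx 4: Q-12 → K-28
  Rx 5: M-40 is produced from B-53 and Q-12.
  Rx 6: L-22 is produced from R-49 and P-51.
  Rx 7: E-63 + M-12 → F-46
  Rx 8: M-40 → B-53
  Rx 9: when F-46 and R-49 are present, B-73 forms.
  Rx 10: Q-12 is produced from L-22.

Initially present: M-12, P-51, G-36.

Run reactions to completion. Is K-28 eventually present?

M-12 and P-51 present → R-49 forms (Rx 2).
R-49 and P-51 present → L-22 forms (Rx 6).
L-22 present → Q-12 forms (Rx 10).
Q-12 present → K-28 forms (Rx 4).

Yes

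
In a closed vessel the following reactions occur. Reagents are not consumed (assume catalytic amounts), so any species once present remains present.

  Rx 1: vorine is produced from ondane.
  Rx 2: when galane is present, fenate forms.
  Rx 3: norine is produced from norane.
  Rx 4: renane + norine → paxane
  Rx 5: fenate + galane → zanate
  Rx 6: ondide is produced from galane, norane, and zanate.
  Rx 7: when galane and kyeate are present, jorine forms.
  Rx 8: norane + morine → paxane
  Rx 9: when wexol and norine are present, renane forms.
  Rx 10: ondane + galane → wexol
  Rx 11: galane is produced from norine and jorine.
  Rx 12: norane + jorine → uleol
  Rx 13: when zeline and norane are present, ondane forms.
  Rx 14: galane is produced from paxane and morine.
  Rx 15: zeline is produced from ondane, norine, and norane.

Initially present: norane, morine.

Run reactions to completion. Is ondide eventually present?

norane and morine present → paxane forms (Rx 8).
paxane and morine present → galane forms (Rx 14).
galane present → fenate forms (Rx 2).
fenate and galane present → zanate forms (Rx 5).
galane, norane, and zanate present → ondide forms (Rx 6).

Yes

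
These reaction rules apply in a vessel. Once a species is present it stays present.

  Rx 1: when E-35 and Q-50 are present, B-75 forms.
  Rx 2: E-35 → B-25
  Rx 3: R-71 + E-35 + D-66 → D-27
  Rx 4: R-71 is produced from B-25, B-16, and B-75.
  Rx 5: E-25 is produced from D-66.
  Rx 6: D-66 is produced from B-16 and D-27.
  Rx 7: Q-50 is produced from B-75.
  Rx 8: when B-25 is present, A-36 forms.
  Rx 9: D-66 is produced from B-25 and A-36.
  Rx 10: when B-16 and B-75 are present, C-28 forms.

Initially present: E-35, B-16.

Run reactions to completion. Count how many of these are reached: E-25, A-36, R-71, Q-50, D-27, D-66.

E-35 present → B-25 forms (Rx 2).
B-25 present → A-36 forms (Rx 8).
B-25 and A-36 present → D-66 forms (Rx 9).
D-66 present → E-25 forms (Rx 5).
E-25: reached.
A-36: reached.
R-71 would need B-25, B-16, and B-75 (Rx 4), but B-75 never forms.
Q-50 would need B-75 (Rx 7), but B-75 never forms.
D-27 would need R-71, E-35, and D-66 (Rx 3), but R-71 never forms.
D-66: reached.
Reached: E-25, A-36, and D-66 — 3 of the 6.

3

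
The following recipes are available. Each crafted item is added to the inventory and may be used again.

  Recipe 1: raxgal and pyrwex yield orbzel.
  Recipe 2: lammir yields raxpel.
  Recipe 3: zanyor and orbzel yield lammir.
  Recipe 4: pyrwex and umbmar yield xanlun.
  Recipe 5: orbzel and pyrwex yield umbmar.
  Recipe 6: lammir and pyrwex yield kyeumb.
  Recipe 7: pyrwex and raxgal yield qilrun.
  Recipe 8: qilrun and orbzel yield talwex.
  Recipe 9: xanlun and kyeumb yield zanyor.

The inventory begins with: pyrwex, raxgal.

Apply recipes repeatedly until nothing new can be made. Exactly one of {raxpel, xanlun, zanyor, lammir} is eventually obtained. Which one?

raxgal and pyrwex → orbzel (Recipe 1).
Using Recipe 5, orbzel and pyrwex make umbmar.
pyrwex and umbmar → xanlun (Recipe 4).
zanyor would need xanlun and kyeumb (Recipe 9), but kyeumb is never obtained. lammir would need zanyor and orbzel (Recipe 3), but zanyor is never obtained. raxpel would need lammir (Recipe 2), but lammir is never obtained.

xanlun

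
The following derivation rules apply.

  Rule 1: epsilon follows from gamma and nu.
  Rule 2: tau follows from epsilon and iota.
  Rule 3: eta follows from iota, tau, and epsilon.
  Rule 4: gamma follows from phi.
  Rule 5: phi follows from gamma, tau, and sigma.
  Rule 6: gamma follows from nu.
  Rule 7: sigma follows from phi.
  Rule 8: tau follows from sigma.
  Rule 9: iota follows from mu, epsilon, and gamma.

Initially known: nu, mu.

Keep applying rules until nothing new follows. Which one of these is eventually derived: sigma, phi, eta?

From nu, Rule 6 gives gamma.
gamma and nu hold, so epsilon follows (Rule 1).
mu, epsilon, and gamma hold, so iota follows (Rule 9).
From epsilon and iota, Rule 2 gives tau.
iota, tau, and epsilon hold, so eta follows (Rule 3).
phi would need gamma, tau, and sigma (Rule 5), but sigma is never established. sigma would need phi (Rule 7), but phi is never established.

eta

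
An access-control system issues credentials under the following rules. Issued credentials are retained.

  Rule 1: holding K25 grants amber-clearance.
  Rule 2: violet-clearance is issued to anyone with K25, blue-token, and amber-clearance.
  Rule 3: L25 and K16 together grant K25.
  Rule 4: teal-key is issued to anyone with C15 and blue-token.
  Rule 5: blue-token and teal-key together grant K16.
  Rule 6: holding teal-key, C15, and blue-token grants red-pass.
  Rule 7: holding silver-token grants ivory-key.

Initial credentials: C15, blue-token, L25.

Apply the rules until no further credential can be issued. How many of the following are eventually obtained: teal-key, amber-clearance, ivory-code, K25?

Holding C15 and blue-token grants teal-key (Rule 4).
Holding blue-token and teal-key grants K16 (Rule 5).
Holding L25 and K16 grants K25 (Rule 3).
Holding K25 grants amber-clearance (Rule 1).
teal-key: reached.
amber-clearance: reached.
No rule produces ivory-code, and it is not given.
K25: reached.
Reached: teal-key, amber-clearance, and K25 — 3 of the 4.

3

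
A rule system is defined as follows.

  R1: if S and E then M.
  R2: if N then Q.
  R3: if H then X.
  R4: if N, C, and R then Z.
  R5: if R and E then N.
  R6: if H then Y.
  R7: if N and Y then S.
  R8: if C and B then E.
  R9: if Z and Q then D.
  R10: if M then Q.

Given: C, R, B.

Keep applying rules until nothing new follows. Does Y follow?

Y would need H (R6), but H is never established.

No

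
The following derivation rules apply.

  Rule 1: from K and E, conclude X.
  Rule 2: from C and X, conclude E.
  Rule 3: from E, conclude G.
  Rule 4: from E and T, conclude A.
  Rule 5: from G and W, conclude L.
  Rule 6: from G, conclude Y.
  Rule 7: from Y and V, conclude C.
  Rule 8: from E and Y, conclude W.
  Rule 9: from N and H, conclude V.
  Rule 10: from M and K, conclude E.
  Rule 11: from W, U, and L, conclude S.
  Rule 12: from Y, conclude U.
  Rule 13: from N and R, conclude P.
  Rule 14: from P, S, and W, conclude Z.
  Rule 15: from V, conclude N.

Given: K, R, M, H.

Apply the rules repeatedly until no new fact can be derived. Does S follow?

From M and K, Rule 10 gives E.
E holds, so G follows (Rule 3).
From G, Rule 6 gives Y.
Y holds, so U follows (Rule 12).
E and Y hold, so W follows (Rule 8).
G and W hold, so L follows (Rule 5).
From W, U, and L, Rule 11 gives S.

Yes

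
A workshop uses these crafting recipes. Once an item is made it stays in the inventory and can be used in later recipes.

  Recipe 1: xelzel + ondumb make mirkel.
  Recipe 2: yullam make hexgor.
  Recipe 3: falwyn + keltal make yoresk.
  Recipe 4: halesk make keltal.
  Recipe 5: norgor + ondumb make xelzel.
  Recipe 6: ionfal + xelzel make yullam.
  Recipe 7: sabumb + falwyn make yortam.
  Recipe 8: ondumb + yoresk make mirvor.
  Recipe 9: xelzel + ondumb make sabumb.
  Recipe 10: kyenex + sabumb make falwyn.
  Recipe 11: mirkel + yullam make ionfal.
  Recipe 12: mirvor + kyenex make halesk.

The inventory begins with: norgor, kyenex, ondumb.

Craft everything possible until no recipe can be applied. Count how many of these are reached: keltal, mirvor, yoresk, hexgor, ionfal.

0

keltal would need halesk (Recipe 4), but halesk is never obtained.
mirvor would need ondumb and yoresk (Recipe 8), but yoresk is never obtained.
yoresk would need falwyn and keltal (Recipe 3), but keltal is never obtained.
hexgor would need yullam (Recipe 2), but yullam is never obtained.
ionfal would need mirkel and yullam (Recipe 11), but yullam is never obtained.
None of the 5 are reached.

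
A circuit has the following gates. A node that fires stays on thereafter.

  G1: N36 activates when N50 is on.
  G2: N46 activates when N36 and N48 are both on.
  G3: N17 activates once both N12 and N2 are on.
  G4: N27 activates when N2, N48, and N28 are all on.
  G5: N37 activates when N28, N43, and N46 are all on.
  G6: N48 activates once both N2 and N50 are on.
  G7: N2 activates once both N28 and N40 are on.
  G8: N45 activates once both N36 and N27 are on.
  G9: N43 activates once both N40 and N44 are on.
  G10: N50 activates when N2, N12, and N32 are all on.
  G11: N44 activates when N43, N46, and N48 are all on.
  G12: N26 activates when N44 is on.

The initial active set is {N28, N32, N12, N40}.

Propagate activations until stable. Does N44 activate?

N44 would need N43, N46, and N48 (G11), but N43 never turns on.

No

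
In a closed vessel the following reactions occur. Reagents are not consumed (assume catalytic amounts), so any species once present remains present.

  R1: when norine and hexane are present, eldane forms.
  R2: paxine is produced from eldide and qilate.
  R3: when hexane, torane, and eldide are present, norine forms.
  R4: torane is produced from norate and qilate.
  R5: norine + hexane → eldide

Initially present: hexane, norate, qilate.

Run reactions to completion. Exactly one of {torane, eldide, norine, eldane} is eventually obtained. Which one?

norate and qilate present → torane forms (R4).
eldide would need norine and hexane (R5), but norine never forms. norine would need hexane, torane, and eldide (R3), but eldide never forms. eldane would need norine and hexane (R1), but norine never forms.

torane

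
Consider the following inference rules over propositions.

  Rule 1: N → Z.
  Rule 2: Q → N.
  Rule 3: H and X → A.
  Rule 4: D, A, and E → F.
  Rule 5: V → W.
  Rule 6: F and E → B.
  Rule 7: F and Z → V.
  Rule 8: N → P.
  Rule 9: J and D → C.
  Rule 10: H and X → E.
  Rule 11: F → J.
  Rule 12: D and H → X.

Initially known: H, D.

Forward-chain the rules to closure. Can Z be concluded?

No

Z would need N (Rule 1), but N is never established.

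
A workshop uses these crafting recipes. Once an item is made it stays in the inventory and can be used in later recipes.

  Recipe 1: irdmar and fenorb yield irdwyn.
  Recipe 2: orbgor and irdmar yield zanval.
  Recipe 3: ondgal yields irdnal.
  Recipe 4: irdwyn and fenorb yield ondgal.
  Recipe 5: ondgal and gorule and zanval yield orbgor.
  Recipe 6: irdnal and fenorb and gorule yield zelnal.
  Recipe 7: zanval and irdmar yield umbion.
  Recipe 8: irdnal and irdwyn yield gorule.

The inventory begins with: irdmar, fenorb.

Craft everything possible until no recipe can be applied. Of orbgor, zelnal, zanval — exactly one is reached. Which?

Using Recipe 1, irdmar and fenorb make irdwyn.
irdwyn and fenorb → ondgal (Recipe 4).
Using Recipe 3, ondgal makes irdnal.
Using Recipe 8, irdnal and irdwyn make gorule.
irdnal and fenorb and gorule → zelnal (Recipe 6).
orbgor would need ondgal, gorule, and zanval (Recipe 5), but zanval is never obtained. zanval would need orbgor and irdmar (Recipe 2), but orbgor is never obtained.

zelnal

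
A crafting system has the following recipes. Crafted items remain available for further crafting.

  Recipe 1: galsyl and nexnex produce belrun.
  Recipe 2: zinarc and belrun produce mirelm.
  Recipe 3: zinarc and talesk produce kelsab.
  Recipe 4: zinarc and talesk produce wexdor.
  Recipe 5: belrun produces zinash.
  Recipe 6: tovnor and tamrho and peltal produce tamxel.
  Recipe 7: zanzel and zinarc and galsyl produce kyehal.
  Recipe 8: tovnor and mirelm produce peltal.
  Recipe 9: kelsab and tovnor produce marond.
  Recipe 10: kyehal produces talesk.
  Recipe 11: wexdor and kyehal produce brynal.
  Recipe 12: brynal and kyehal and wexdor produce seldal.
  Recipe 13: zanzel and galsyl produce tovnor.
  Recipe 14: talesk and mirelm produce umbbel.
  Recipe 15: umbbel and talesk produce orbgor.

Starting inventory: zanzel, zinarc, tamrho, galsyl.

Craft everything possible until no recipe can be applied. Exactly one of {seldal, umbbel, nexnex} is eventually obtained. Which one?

seldal

zanzel and zinarc and galsyl → kyehal (Recipe 7).
kyehal → talesk (Recipe 10).
Using Recipe 4, zinarc and talesk make wexdor.
wexdor and kyehal → brynal (Recipe 11).
brynal and kyehal and wexdor → seldal (Recipe 12).
No rule produces nexnex, and it is not given. umbbel would need talesk and mirelm (Recipe 14), but mirelm is never obtained.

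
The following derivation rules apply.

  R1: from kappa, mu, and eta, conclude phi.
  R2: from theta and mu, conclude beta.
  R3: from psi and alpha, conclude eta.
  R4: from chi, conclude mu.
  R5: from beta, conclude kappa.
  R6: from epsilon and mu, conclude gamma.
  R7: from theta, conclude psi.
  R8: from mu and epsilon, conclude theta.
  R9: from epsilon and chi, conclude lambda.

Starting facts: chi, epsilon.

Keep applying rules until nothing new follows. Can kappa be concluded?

Yes

From chi, R4 gives mu.
From mu and epsilon, R8 gives theta.
theta and mu hold, so beta follows (R2).
beta holds, so kappa follows (R5).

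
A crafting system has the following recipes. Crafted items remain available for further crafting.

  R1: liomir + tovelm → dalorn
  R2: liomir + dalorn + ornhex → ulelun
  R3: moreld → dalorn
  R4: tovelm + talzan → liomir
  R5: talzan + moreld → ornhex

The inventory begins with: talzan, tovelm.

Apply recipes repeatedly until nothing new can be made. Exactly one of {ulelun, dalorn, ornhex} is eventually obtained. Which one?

Using R4, tovelm and talzan make liomir.
Using R1, liomir and tovelm make dalorn.
ornhex would need talzan and moreld (R5), but moreld is never obtained. ulelun would need liomir, dalorn, and ornhex (R2), but ornhex is never obtained.

dalorn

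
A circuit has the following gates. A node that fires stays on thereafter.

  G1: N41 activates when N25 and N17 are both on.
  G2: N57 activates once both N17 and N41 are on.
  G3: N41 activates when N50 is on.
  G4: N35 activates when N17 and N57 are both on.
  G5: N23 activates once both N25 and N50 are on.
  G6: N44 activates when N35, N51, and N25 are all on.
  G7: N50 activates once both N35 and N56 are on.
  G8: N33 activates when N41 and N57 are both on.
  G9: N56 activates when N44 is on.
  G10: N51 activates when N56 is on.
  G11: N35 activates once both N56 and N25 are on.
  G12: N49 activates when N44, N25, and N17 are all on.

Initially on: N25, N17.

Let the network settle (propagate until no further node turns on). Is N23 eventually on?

N23 would need N25 and N50 (G5), but N50 never turns on.

No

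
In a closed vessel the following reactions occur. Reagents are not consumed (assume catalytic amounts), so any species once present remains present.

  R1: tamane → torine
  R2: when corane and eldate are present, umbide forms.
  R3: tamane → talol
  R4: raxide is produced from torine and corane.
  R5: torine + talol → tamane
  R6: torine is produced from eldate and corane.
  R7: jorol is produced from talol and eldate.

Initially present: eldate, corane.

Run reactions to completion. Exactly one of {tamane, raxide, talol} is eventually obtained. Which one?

eldate and corane present → torine forms (R6).
torine and corane present → raxide forms (R4).
tamane would need torine and talol (R5), but talol never forms. talol would need tamane (R3), but tamane never forms.

raxide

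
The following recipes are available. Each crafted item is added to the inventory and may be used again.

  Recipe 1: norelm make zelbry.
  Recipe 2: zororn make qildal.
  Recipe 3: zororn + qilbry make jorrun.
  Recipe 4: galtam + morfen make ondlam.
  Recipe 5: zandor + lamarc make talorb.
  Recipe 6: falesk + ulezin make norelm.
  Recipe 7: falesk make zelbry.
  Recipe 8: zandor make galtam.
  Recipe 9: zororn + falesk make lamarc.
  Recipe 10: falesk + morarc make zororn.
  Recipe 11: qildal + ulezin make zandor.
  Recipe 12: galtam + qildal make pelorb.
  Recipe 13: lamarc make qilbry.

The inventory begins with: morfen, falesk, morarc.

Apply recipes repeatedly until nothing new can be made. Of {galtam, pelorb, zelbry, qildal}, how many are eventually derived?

falesk → zelbry (Recipe 7).
falesk + morarc → zororn (Recipe 10).
Using Recipe 2, zororn makes qildal.
galtam would need zandor (Recipe 8), but zandor is never obtained.
pelorb would need galtam and qildal (Recipe 12), but galtam is never obtained.
zelbry: reached.
qildal: reached.
Reached: zelbry and qildal — 2 of the 4.

2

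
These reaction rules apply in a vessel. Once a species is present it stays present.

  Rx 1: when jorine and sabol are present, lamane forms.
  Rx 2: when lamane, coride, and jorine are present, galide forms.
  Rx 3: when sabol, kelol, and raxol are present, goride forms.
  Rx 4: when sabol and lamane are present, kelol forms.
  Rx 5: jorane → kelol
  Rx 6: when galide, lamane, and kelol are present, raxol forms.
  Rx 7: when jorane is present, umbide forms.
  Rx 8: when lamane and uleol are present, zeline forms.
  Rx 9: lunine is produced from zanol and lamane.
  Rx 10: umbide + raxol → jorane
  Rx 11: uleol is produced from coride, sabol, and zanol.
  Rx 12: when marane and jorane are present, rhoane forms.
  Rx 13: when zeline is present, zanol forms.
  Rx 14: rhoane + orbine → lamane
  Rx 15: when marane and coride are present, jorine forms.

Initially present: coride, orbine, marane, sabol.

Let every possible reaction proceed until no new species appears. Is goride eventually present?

Yes

marane and coride present → jorine forms (Rx 15).
jorine and sabol present → lamane forms (Rx 1).
lamane, coride, and jorine present → galide forms (Rx 2).
sabol and lamane present → kelol forms (Rx 4).
galide, lamane, and kelol present → raxol forms (Rx 6).
sabol, kelol, and raxol present → goride forms (Rx 3).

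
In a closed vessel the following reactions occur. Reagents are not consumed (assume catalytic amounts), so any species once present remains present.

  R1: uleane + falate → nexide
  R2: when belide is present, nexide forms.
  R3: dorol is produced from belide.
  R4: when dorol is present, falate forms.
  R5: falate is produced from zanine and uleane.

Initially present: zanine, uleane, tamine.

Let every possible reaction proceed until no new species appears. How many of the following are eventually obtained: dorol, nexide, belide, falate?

zanine and uleane present → falate forms (R5).
uleane and falate present → nexide forms (R1).
dorol would need belide (R3), but belide never forms.
nexide: reached.
No rule produces belide, and it is not given.
falate: reached.
Reached: nexide and falate — 2 of the 4.

2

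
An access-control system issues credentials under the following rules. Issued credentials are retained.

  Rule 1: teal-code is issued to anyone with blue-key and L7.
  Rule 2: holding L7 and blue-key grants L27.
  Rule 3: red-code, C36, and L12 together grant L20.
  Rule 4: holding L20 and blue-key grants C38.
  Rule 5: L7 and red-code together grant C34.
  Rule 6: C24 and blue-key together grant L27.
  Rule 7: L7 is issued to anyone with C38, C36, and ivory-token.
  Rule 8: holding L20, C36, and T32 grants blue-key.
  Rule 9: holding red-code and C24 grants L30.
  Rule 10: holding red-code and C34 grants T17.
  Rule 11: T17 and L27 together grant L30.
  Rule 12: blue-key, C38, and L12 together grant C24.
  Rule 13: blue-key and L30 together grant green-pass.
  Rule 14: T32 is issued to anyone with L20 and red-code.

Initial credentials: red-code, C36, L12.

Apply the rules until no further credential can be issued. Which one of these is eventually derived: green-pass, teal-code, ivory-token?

green-pass

Holding red-code, C36, and L12 grants L20 (Rule 3).
Holding L20 and red-code grants T32 (Rule 14).
Holding L20, C36, and T32 grants blue-key (Rule 8).
Holding L20 and blue-key grants C38 (Rule 4).
Holding blue-key, C38, and L12 grants C24 (Rule 12).
Holding red-code and C24 grants L30 (Rule 9).
Holding blue-key and L30 grants green-pass (Rule 13).
teal-code would need blue-key and L7 (Rule 1), but L7 is never granted. No rule produces ivory-token, and it is not given.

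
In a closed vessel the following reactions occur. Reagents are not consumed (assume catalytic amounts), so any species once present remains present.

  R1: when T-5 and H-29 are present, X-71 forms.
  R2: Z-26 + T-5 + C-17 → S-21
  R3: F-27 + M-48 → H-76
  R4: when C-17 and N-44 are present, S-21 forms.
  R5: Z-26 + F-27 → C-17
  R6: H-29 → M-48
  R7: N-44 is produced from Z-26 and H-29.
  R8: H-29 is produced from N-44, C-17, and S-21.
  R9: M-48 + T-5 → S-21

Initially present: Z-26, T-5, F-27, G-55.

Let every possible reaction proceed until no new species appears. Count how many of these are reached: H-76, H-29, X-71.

0

H-76 would need F-27 and M-48 (R3), but M-48 never forms.
H-29 would need N-44, C-17, and S-21 (R8), but N-44 never forms.
X-71 would need T-5 and H-29 (R1), but H-29 never forms.
None of the 3 are reached.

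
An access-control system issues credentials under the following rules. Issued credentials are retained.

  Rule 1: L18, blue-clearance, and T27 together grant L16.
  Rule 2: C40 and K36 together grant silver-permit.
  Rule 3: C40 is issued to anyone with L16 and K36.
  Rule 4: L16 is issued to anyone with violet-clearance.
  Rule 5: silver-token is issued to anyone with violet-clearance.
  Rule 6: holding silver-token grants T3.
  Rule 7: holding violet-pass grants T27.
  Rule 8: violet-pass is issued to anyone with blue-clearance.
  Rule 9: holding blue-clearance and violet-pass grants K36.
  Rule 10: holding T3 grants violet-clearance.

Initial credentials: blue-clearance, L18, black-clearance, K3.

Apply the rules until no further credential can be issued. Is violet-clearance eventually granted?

violet-clearance would need T3 (Rule 10), but T3 is never granted.

No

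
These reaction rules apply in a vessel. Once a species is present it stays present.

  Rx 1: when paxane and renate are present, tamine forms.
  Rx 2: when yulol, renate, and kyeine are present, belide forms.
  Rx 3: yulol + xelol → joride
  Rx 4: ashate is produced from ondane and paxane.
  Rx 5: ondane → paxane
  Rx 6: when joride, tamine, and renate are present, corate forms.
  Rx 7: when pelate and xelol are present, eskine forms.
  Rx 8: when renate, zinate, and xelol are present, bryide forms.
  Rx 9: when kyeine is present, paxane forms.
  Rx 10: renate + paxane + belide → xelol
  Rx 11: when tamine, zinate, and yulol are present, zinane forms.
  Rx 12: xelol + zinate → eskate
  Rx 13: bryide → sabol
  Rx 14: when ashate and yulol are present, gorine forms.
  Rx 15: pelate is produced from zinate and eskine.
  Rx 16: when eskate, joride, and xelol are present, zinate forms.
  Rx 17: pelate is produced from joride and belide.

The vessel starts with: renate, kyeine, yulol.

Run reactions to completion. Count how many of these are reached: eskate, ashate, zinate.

eskate would need xelol and zinate (Rx 12), but zinate never forms.
ashate would need ondane and paxane (Rx 4), but ondane never forms.
zinate would need eskate, joride, and xelol (Rx 16), but eskate never forms.
None of the 3 are reached.

0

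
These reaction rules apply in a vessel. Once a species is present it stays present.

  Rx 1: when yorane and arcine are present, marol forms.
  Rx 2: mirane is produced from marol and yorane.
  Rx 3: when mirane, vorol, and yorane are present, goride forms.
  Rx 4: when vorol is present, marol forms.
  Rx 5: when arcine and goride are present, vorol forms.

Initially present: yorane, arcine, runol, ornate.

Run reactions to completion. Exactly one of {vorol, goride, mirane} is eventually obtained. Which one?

yorane and arcine present → marol forms (Rx 1).
marol and yorane present → mirane forms (Rx 2).
vorol would need arcine and goride (Rx 5), but goride never forms. goride would need mirane, vorol, and yorane (Rx 3), but vorol never forms.

mirane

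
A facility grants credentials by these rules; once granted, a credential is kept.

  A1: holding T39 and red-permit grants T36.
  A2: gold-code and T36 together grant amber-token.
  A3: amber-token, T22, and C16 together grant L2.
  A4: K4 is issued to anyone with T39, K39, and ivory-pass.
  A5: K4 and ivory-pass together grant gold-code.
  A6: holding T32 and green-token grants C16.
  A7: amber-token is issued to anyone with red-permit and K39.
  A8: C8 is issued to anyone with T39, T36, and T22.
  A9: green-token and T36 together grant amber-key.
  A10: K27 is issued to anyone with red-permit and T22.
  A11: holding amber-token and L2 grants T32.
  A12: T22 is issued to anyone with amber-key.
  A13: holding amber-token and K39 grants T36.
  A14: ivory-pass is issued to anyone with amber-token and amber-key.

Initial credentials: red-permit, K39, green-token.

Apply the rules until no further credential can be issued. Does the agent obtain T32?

T32 would need amber-token and L2 (A11), but L2 is never granted.

No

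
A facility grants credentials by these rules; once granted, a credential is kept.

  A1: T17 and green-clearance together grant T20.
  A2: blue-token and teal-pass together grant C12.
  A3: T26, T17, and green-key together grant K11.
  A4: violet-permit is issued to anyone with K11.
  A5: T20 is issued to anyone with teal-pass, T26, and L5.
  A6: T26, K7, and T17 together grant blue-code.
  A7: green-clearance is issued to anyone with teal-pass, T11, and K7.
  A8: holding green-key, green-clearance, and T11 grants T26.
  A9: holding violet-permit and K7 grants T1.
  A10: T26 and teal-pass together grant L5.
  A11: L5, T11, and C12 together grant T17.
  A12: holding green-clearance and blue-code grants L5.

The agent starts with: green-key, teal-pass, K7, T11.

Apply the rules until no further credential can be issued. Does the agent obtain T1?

No

T1 would need violet-permit and K7 (A9), but violet-permit is never granted.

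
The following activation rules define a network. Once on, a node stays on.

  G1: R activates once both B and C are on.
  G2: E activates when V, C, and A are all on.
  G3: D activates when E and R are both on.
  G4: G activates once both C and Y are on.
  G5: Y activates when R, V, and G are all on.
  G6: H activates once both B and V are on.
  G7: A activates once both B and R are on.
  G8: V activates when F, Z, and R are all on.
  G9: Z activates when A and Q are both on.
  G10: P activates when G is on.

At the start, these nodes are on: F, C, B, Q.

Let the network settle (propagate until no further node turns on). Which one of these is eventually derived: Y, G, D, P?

B and C are on, so R activates (G1).
B and R are on, so A activates (G7).
A and Q are on, so Z activates (G9).
F, Z, and R are on, so V activates (G8).
G2: V, C, and A on → E on.
E and R are on, so D activates (G3).
Y would need R, V, and G (G5), but G never turns on. P would need G (G10), but G never turns on. G would need C and Y (G4), but Y never turns on.

D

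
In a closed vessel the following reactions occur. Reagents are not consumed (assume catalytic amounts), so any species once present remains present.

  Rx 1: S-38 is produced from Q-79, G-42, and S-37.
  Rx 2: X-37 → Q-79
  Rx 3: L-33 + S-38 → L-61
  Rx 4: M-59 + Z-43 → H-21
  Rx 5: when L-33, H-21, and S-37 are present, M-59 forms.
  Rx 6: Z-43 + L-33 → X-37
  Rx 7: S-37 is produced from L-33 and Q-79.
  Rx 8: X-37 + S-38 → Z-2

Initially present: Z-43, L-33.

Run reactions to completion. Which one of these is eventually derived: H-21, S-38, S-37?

Z-43 and L-33 present → X-37 forms (Rx 6).
X-37 present → Q-79 forms (Rx 2).
L-33 and Q-79 present → S-37 forms (Rx 7).
S-38 would need Q-79, G-42, and S-37 (Rx 1), but G-42 never forms. H-21 would need M-59 and Z-43 (Rx 4), but M-59 never forms.

S-37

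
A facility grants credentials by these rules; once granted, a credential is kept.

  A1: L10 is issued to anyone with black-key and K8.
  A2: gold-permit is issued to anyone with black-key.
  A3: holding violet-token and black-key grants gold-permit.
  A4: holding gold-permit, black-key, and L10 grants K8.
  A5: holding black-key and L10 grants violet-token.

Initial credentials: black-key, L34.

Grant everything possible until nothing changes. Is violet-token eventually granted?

No

violet-token would need black-key and L10 (A5), but L10 is never granted.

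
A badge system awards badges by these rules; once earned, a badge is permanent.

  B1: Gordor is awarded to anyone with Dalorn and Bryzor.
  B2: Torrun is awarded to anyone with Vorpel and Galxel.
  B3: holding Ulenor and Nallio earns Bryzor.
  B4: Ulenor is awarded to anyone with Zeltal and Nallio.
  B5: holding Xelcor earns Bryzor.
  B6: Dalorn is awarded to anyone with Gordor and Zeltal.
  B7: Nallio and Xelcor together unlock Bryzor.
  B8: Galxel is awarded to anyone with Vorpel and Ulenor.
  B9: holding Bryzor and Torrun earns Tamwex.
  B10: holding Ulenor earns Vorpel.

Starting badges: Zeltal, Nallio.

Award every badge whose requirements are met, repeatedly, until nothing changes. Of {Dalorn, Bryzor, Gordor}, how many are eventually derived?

1

With Zeltal and Nallio, Ulenor is earned (B4).
With Ulenor and Nallio, Bryzor is earned (B3).
Dalorn would need Gordor and Zeltal (B6), but Gordor is never earned.
Bryzor: reached.
Gordor would need Dalorn and Bryzor (B1), but Dalorn is never earned.
Reached: Bryzor — 1 of the 3.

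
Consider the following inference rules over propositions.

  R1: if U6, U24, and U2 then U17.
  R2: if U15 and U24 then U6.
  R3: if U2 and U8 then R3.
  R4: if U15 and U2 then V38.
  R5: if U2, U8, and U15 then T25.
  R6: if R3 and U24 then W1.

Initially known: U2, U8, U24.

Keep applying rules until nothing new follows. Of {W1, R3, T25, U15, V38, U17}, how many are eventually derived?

2

From U2 and U8, R3 gives R3.
From R3 and U24, R6 gives W1.
W1: reached.
R3: reached.
T25 would need U2, U8, and U15 (R5), but U15 is never established.
No rule produces U15, and it is not given.
V38 would need U15 and U2 (R4), but U15 is never established.
U17 would need U6, U24, and U2 (R1), but U6 is never established.
Reached: W1 and R3 — 2 of the 6.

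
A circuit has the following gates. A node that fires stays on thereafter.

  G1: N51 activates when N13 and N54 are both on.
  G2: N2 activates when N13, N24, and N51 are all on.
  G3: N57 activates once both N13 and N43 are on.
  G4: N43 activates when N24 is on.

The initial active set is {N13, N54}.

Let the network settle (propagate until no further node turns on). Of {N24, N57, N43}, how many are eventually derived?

0

No rule produces N24, and it is not given.
N57 would need N13 and N43 (G3), but N43 never turns on.
N43 would need N24 (G4), but N24 never turns on.
None of the 3 are reached.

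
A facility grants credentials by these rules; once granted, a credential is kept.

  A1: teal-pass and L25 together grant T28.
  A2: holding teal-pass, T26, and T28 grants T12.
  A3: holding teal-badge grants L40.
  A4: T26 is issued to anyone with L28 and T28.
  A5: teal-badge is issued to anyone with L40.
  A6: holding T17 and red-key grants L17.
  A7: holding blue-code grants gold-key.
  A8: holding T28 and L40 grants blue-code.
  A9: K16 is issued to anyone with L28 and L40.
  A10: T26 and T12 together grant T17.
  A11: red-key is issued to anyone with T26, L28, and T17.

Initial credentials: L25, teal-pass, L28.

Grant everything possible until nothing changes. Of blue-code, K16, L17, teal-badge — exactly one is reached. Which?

L17

Holding teal-pass and L25 grants T28 (A1).
Holding L28 and T28 grants T26 (A4).
Holding teal-pass, T26, and T28 grants T12 (A2).
Holding T26 and T12 grants T17 (A10).
Holding T26, L28, and T17 grants red-key (A11).
Holding T17 and red-key grants L17 (A6).
teal-badge would need L40 (A5), but L40 is never granted. blue-code would need T28 and L40 (A8), but L40 is never granted. K16 would need L28 and L40 (A9), but L40 is never granted.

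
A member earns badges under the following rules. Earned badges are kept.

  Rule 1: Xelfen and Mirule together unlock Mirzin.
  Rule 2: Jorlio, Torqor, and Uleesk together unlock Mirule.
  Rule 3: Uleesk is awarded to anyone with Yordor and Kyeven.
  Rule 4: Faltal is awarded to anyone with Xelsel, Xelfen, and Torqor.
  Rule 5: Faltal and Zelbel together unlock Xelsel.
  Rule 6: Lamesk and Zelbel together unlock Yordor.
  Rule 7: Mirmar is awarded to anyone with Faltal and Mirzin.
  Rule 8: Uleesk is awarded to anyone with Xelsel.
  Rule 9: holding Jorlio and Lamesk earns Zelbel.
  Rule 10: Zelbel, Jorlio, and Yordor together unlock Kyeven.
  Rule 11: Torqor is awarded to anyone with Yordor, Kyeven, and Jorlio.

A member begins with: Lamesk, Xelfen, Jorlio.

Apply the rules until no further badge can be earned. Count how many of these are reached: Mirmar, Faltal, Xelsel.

Mirmar would need Faltal and Mirzin (Rule 7), but Faltal is never earned.
Faltal would need Xelsel, Xelfen, and Torqor (Rule 4), but Xelsel is never earned.
Xelsel would need Faltal and Zelbel (Rule 5), but Faltal is never earned.
None of the 3 are reached.

0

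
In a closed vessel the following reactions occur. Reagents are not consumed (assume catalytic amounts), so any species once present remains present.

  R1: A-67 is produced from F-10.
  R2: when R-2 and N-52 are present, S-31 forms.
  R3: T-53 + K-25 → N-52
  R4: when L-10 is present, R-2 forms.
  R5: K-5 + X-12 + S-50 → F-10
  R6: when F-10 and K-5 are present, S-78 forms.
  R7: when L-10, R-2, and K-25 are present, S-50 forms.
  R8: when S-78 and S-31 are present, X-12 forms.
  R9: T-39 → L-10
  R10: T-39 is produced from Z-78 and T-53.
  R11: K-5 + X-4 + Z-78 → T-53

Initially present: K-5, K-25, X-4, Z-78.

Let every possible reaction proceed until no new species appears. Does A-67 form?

No

A-67 would need F-10 (R1), but F-10 never forms.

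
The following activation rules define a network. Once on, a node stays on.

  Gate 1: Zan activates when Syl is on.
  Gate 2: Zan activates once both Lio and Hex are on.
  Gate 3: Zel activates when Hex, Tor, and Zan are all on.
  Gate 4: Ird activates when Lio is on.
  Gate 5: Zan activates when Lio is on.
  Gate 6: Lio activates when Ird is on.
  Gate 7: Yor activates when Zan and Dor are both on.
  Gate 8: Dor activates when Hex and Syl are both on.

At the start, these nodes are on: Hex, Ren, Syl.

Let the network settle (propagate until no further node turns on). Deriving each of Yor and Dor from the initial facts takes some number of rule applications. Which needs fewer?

Dor

Dor: Gate 8: Hex and Syl on → Dor on. [1 rule application]
Yor: Gate 8: Hex and Syl on → Dor on. Gate 1: Syl on → Zan on. Zan and Dor are on, so Yor activates (Gate 7). [3 rule applications]
Dor needs fewer.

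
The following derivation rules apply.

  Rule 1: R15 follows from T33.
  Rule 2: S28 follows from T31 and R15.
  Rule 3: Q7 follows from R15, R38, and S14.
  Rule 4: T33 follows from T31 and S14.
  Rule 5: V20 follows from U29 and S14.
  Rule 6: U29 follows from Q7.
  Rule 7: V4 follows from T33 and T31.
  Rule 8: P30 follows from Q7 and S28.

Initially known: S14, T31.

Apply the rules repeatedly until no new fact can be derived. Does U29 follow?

No

U29 would need Q7 (Rule 6), but Q7 is never established.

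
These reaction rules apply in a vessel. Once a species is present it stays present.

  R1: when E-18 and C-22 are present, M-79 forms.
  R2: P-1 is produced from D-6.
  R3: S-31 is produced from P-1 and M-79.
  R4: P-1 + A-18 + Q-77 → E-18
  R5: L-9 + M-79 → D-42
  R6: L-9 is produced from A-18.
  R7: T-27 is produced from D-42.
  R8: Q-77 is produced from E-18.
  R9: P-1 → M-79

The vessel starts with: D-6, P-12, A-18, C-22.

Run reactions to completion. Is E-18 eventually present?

E-18 would need P-1, A-18, and Q-77 (R4), but Q-77 never forms.

No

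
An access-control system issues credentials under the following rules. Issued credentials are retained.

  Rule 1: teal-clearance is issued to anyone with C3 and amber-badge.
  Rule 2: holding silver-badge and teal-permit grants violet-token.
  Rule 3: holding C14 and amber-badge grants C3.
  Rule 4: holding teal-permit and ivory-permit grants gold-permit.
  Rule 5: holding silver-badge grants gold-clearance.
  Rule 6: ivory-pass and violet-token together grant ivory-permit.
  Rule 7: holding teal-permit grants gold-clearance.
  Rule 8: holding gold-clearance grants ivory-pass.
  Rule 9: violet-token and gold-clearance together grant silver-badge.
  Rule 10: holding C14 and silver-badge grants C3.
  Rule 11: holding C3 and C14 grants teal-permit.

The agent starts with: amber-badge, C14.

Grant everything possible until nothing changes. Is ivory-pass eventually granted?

Holding C14 and amber-badge grants C3 (Rule 3).
Holding C3 and C14 grants teal-permit (Rule 11).
Holding teal-permit grants gold-clearance (Rule 7).
Holding gold-clearance grants ivory-pass (Rule 8).

Yes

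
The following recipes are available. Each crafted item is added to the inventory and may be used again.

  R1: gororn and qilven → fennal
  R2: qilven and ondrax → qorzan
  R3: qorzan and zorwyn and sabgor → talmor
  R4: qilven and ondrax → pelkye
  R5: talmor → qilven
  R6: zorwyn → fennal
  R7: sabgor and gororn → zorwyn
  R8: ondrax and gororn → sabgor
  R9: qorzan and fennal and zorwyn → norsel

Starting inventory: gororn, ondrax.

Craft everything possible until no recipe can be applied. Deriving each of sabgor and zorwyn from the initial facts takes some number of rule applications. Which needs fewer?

sabgor: Using R8, ondrax and gororn make sabgor. [1 rule application]
zorwyn: Using R8, ondrax and gororn make sabgor. Using R7, sabgor and gororn make zorwyn. [2 rule applications]
sabgor needs fewer.

sabgor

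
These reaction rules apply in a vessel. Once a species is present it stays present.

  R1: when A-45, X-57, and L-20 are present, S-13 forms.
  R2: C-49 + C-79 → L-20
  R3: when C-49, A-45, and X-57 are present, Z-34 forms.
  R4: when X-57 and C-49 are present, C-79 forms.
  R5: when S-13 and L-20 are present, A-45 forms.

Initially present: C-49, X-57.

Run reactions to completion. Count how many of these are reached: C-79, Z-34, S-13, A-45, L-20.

X-57 and C-49 present → C-79 forms (R4).
C-49 and C-79 present → L-20 forms (R2).
C-79: reached.
Z-34 would need C-49, A-45, and X-57 (R3), but A-45 never forms.
S-13 would need A-45, X-57, and L-20 (R1), but A-45 never forms.
A-45 would need S-13 and L-20 (R5), but S-13 never forms.
L-20: reached.
Reached: C-79 and L-20 — 2 of the 5.

2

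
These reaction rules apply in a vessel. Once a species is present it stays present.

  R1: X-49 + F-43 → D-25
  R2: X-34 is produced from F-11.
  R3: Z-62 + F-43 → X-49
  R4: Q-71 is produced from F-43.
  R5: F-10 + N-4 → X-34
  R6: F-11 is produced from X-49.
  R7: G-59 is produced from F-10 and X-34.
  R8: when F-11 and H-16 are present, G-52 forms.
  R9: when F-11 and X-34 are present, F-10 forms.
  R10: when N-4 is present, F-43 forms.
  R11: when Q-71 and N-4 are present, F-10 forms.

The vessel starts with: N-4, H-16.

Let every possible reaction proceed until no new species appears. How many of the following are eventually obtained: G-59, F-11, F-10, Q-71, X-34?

N-4 present → F-43 forms (R10).
F-43 present → Q-71 forms (R4).
Q-71 and N-4 present → F-10 forms (R11).
F-10 and N-4 present → X-34 forms (R5).
F-10 and X-34 present → G-59 forms (R7).
G-59: reached.
F-11 would need X-49 (R6), but X-49 never forms.
F-10: reached.
Q-71: reached.
X-34: reached.
Reached: G-59, F-10, Q-71, and X-34 — 4 of the 5.

4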